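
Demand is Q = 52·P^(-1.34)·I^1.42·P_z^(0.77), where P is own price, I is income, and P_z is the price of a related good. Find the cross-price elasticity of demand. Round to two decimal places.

For a Cobb–Douglas (constant-elasticity) form Q = A·P_z^α·…, the elasticity with respect to P_z equals the exponent α at every point.
Here the exponent on P_z is 0.77, so the cross-price elasticity of demand is 0.77.

0.77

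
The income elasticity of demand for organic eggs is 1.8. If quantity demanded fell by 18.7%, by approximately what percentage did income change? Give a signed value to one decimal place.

%ΔQ ≈ E × %ΔI ⇒ %ΔI = %ΔQ / E = (-18.7%)/(1.8) ≈ -10.4%.

-10.4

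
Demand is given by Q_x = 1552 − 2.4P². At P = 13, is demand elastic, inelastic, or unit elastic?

inelastic

At P = 13, Q_x = 1146.4.
dQ_x/dP = −2·2.4·P = −62.4.
Point elasticity E = (dQ_x/dP)·(P/Q_x) = -62.4 × 13/1146.4 ≈ -0.708.
|E| ≈ 0.708 < 1, so demand is inelastic.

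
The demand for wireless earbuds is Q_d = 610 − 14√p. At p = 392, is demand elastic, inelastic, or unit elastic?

inelastic

At p = 392, Q_d = 332.8141.
dQ_d/dp = −14/(2√p) = −14/(2·19.799).
Point elasticity E = (dQ_d/dp)·(p/Q_d) = -0.3536 × 392/332.8141 ≈ -0.416.
|E| ≈ 0.416 < 1, so demand is inelastic.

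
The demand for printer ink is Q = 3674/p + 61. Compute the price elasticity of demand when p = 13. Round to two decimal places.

-0.82

At p = 13, Q = 343.6154.
dQ/dp = −3674/p² = −21.7396.
Point elasticity E = (dQ/dp)·(p/Q) = -21.7396 × 13/343.6154 ≈ -0.82.
|E| < 1, so demand is inelastic at this price.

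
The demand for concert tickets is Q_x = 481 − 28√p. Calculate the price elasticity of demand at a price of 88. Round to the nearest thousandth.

At p = 88, Q_x = 218.3367.
dQ_x/dp = −28/(2√p) = −28/(2·9.3808).
Point elasticity E = (dQ_x/dp)·(p/Q_x) = -1.4924 × 88/218.3367 ≈ -0.602.
|E| < 1, so demand is inelastic at this price.

-0.602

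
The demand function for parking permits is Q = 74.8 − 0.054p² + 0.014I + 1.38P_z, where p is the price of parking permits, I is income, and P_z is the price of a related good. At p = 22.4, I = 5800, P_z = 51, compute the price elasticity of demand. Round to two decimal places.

-0.27

First evaluate Q: 74.8 − 0.054(22.4)² + 0.014(5800) + 1.38(51) = 74.8 − 27.095 + 81.2 + 70.38 = 199.285.
∂Q/∂p = −2·0.054·p = -2.4192, so E_p = -2.4192·(22.4/199.285) ≈ -0.27.
|E_p| < 1: demand is inelastic.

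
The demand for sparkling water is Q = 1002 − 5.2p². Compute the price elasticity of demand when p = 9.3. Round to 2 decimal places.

-1.63

At p = 9.3, Q = 552.252.
dQ/dp = −2·5.2·p = −96.72.
Point elasticity E = (dQ/dp)·(p/Q) = -96.72 × 9.3/552.252 ≈ -1.63.
|E| > 1, so demand is elastic at this price.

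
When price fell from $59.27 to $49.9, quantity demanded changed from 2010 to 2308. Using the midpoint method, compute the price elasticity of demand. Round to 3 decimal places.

%ΔQ = (2308 − 2010)/[(2010 + 2308)/2] = 298/2159 ≈ 0.1380.
%Δp = (49.9 − 59.27)/[(59.27 + 49.9)/2] = -9.37/54.585 ≈ -0.1717.
Arc elasticity E = %ΔQ/%Δp ≈ 0.1380/-0.1717 ≈ -0.804.
|E| < 1: demand is inelastic over this range.

-0.804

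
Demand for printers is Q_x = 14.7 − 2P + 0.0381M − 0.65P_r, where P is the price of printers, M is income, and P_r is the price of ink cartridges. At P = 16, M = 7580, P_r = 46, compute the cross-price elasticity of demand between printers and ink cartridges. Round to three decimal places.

-0.124

Q_x = 14.7 − 2(16) + 0.0381(7580) − 0.65(46) = 14.7 − 32 + 288.798 − 29.9 = 241.598.
∂Q_x/∂P_r = −0.65, so E_xy = -0.65·(46/241.598) ≈ -0.124.
E_xy < 0: the goods are complements.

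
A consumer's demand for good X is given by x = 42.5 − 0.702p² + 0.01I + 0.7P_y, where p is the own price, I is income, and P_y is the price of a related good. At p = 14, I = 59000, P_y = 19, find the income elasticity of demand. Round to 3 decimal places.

x = 42.5 − 0.702(14)² + 0.01(59000) + 0.7(19) = 42.5 − 137.592 + 590 + 13.3 = 508.208.
∂x/∂I = +0.01, so E_I = 0.01·(59000/508.208) ≈ 1.161.
E_I > 1: normal good (luxury).

1.161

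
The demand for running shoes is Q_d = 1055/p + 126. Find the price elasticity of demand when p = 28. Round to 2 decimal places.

At p = 28, Q_d = 163.6786.
dQ_d/dp = −1055/p² = −1.3457.
Point elasticity E = (dQ_d/dp)·(p/Q_d) = -1.3457 × 28/163.6786 ≈ -0.23.
|E| < 1, so demand is inelastic at this price.

-0.23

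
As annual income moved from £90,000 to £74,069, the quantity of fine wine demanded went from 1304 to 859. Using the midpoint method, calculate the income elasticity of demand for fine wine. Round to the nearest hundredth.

2.12

%ΔQ = (859 − 1304)/[(1304+859)/2] = -445/1081.5 ≈ -0.4115.
%ΔM = (74,069 − 90,000)/[(90,000+74,069)/2] = -15931/82034.5 ≈ -0.1942.
E_I = %ΔQ/%ΔM ≈ 2.12.
E_I > 1: normal good (luxury).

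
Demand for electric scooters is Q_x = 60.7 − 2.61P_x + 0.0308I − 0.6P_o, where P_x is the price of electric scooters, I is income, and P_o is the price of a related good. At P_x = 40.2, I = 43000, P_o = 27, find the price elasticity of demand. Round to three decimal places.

At the given point, Q_x = 60.7 − 2.61(40.2) + 0.0308(43000) − 0.6(27) = 60.7 − 104.922 + 1324.4 − 16.2 = 1263.978.
∂Q_x/∂P_x = −2.61, so E_p = (−2.61)·(40.2/1263.978) ≈ -0.083.
|E_p| < 1: demand is inelastic.

-0.083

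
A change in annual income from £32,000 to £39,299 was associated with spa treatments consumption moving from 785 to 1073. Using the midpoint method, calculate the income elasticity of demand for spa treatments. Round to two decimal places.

%ΔQ = (1073 − 785)/[(785+1073)/2] = 288/929 ≈ 0.3100.
%ΔM = (39,299 − 32,000)/[(32,000+39,299)/2] = 7299/35649.5 ≈ 0.2047.
E_I = %ΔQ/%ΔM ≈ 1.51.
E_I > 1: normal good (luxury).

1.51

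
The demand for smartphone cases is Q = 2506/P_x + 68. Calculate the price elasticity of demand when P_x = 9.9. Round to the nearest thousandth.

At P_x = 9.9, Q = 321.1313.
dQ/dP_x = −2506/P_x² = −25.5688.
Point elasticity E = (dQ/dP_x)·(P_x/Q) = -25.5688 × 9.9/321.1313 ≈ -0.788.
|E| < 1, so demand is inelastic at this price.

-0.788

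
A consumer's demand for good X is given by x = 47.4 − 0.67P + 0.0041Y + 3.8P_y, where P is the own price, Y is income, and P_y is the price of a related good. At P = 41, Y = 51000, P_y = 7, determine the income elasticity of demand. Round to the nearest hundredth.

0.82

At the given point, x = 47.4 − 0.67(41) + 0.0041(51000) + 3.8(7) = 47.4 − 27.47 + 209.1 + 26.6 = 255.63.
∂x/∂Y = +0.0041, so E_I = 0.0041·(51000/255.63) ≈ 0.82.
E_I ∈ (0,1): normal good (necessity).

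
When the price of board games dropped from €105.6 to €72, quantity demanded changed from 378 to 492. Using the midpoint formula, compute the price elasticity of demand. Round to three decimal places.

-0.693

%ΔQ = (492 − 378)/[(378 + 492)/2] = 114/435 ≈ 0.2621.
%ΔP = (72 − 105.6)/[(105.6 + 72)/2] = -33.6/88.8 ≈ -0.3784.
Arc elasticity E = %ΔQ/%ΔP ≈ 0.2621/-0.3784 ≈ -0.693.
|E| < 1: demand is inelastic over this range.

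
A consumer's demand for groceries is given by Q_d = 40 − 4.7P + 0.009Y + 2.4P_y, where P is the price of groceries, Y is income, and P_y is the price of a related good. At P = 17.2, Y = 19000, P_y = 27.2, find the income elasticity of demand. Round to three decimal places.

0.875

Substituting, Q_d = 40 − 4.7(17.2) + 0.009(19000) + 2.4(27.2) = 40 − 80.84 + 171 + 65.28 = 195.44.
∂Q_d/∂Y = +0.009, so E_I = 0.009·(19000/195.44) ≈ 0.875.
E_I ∈ (0,1): normal good (necessity).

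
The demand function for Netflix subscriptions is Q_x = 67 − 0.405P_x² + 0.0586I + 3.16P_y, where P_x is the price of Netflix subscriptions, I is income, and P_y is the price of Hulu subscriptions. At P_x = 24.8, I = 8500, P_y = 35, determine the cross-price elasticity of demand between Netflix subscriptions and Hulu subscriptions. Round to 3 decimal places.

At the given point, Q_x = 67 − 0.405(24.8)² + 0.0586(8500) + 3.16(35) = 67 − 249.0912 + 498.1 + 110.6 = 426.6088.
∂Q_x/∂P_y = +3.16, so E_xy = 3.16·(35/426.6088) ≈ 0.259.
E_xy > 0: the goods are substitutes.

0.259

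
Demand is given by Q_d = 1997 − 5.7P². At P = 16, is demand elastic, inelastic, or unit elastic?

At P = 16, Q_d = 537.8.
dQ_d/dP = −2·5.7·P = −182.4.
Point elasticity E = (dQ_d/dP)·(P/Q_d) = -182.4 × 16/537.8 ≈ -5.427.
|E| ≈ 5.427 > 1, so demand is elastic.

elastic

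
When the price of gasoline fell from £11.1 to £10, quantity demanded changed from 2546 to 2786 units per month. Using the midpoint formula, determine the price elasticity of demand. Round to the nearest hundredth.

%Δq = (2786 − 2546)/[(2546 + 2786)/2] = 240/2666 ≈ 0.0900.
%ΔP = (10 − 11.1)/[(11.1 + 10)/2] = -1.1/10.55 ≈ -0.1043.
Arc elasticity E = %Δq/%ΔP ≈ 0.0900/-0.1043 ≈ -0.86.
|E| < 1: demand is inelastic over this range.

-0.86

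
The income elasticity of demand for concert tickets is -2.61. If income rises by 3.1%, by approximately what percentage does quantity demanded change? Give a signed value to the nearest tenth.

-8.1

%ΔQ ≈ E × %ΔI = (-2.61) × (3.1%) ≈ -8.1%.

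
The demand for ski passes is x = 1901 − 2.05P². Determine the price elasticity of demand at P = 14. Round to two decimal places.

-0.54

At P = 14, x = 1499.2.
dx/dP = −2·2.05·P = −57.4.
Point elasticity E = (dx/dP)·(P/x) = -57.4 × 14/1499.2 ≈ -0.54.
|E| < 1, so demand is inelastic at this price.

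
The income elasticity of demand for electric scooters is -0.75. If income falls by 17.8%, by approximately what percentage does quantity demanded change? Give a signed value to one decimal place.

%ΔQ ≈ E × %ΔI = (-0.75) × (-17.8%) ≈ 13.4%.

13.4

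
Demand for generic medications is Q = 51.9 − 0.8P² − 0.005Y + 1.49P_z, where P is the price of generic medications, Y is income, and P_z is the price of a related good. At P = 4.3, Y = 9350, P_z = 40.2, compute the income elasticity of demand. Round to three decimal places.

-0.930

First evaluate Q: 51.9 − 0.8(4.3)² − 0.005(9350) + 1.49(40.2) = 51.9 − 14.792 − 46.75 + 59.898 = 50.256.
∂Q/∂Y = −0.005, so E_I = -0.005·(9350/50.256) ≈ -0.930.
E_I < 0: inferior good.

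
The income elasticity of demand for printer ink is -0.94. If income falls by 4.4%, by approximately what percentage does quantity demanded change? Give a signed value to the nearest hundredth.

4.14

%ΔQ ≈ E × %ΔI = (-0.94) × (-4.4%) ≈ 4.14%.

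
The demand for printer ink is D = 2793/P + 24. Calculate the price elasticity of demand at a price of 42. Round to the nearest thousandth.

-0.735

At P = 42, D = 90.5.
dD/dP = −2793/P² = −1.5833.
Point elasticity E = (dD/dP)·(P/D) = -1.5833 × 42/90.5 ≈ -0.735.
|E| < 1, so demand is inelastic at this price.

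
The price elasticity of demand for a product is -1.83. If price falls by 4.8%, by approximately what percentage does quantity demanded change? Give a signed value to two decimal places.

8.78

%ΔQ ≈ E × %ΔP = (-1.83) × (-4.8%) ≈ 8.78%.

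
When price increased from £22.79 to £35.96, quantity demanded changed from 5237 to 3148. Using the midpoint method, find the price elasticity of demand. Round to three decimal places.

-1.111

%ΔQ = (3148 − 5237)/[(5237 + 3148)/2] = -2089/4192.5 ≈ -0.4983.
%Δp = (35.96 − 22.79)/[(22.79 + 35.96)/2] = 13.17/29.375 ≈ 0.4483.
Arc elasticity E = %ΔQ/%Δp ≈ -0.4983/0.4483 ≈ -1.111.
|E| > 1: demand is elastic over this range.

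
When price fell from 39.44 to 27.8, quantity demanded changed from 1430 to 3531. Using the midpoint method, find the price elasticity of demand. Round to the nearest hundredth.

-2.45

%ΔQ = (3531 − 1430)/[(1430 + 3531)/2] = 2101/2480.5 ≈ 0.8470.
%ΔP = (27.8 − 39.44)/[(39.44 + 27.8)/2] = -11.64/33.62 ≈ -0.3462.
Arc elasticity E = %ΔQ/%ΔP ≈ 0.8470/-0.3462 ≈ -2.45.
|E| > 1: demand is elastic over this range.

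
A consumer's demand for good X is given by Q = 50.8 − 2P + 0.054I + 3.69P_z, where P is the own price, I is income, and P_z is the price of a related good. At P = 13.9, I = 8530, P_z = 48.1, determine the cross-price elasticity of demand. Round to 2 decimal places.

0.27

At the given point, Q = 50.8 − 2(13.9) + 0.054(8530) + 3.69(48.1) = 50.8 − 27.8 + 460.62 + 177.489 = 661.109.
∂Q/∂P_z = +3.69, so E_xy = 3.69·(48.1/661.109) ≈ 0.27.
E_xy > 0: the goods are substitutes.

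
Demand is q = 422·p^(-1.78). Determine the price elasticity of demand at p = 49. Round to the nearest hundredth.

For a Cobb–Douglas (constant-elasticity) form q = A·p^α·…, the elasticity with respect to p equals the exponent α at every point.
Here the exponent on p is -1.78, so the price elasticity of demand is -1.78.

-1.78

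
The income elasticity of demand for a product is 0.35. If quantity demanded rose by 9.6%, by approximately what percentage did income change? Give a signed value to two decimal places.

%ΔQ ≈ E × %ΔI ⇒ %ΔI = %ΔQ / E = (9.6%)/(0.35) ≈ 27.43%.

27.43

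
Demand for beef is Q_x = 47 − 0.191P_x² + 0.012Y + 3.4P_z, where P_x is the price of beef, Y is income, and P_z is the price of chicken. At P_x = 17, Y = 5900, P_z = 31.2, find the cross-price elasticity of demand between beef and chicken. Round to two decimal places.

Q_x = 47 − 0.191(17)² + 0.012(5900) + 3.4(31.2) = 47 − 55.199 + 70.8 + 106.08 = 168.681.
∂Q_x/∂P_z = +3.4, so E_xy = 3.4·(31.2/168.681) ≈ 0.63.
E_xy > 0: the goods are substitutes.

0.63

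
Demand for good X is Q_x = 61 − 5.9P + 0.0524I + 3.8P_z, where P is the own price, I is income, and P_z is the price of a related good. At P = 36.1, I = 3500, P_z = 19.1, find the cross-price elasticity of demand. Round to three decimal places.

First evaluate Q_x: 61 − 5.9(36.1) + 0.0524(3500) + 3.8(19.1) = 61 − 212.99 + 183.4 + 72.58 = 103.99.
∂Q_x/∂P_z = +3.8, so E_xy = 3.8·(19.1/103.99) ≈ 0.698.
E_xy > 0: the goods are substitutes.

0.698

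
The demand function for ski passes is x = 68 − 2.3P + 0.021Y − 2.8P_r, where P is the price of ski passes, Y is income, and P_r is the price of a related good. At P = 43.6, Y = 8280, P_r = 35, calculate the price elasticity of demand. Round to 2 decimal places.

-2.30

At the given point, x = 68 − 2.3(43.6) + 0.021(8280) − 2.8(35) = 68 − 100.28 + 173.88 − 98 = 43.6.
∂x/∂P = −2.3, so E_p = (−2.3)·(43.6/43.6) ≈ -2.30.
|E_p| > 1: demand is elastic.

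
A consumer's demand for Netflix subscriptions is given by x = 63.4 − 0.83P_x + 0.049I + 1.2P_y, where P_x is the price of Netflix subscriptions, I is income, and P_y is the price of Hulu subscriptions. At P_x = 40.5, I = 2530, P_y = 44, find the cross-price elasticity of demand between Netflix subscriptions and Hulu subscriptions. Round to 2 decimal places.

0.26

Substituting, x = 63.4 − 0.83(40.5) + 0.049(2530) + 1.2(44) = 63.4 − 33.615 + 123.97 + 52.8 = 206.555.
∂x/∂P_y = +1.2, so E_xy = 1.2·(44/206.555) ≈ 0.26.
E_xy > 0: the goods are substitutes.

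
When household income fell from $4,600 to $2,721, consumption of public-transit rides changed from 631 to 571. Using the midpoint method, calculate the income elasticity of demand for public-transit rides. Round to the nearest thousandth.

%ΔQ = (571 − 631)/[(631+571)/2] = -60/601 ≈ -0.0998.
%ΔI = (2,721 − 4,600)/[(4,600+2,721)/2] = -1879/3660.5 ≈ -0.5133.
E_I = %ΔQ/%ΔI ≈ 0.194.
E_I ∈ (0,1): normal good (necessity).

0.194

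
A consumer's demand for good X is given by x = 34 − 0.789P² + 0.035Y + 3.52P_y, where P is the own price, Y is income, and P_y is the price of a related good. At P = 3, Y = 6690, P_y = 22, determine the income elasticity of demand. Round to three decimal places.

0.692

Evaluating quantity at (P, Y, P_y) gives x = 34 − 0.789(3)² + 0.035(6690) + 3.52(22) = 34 − 7.101 + 234.15 + 77.44 = 338.489.
∂x/∂Y = +0.035, so E_I = 0.035·(6690/338.489) ≈ 0.692.
E_I ∈ (0,1): normal good (necessity).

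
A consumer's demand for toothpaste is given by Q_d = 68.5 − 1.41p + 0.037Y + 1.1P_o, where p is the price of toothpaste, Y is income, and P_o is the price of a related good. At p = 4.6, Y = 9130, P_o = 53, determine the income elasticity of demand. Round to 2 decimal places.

0.74

Q_d = 68.5 − 1.41(4.6) + 0.037(9130) + 1.1(53) = 68.5 − 6.486 + 337.81 + 58.3 = 458.124.
∂Q_d/∂Y = +0.037, so E_I = 0.037·(9130/458.124) ≈ 0.74.
E_I ∈ (0,1): normal good (necessity).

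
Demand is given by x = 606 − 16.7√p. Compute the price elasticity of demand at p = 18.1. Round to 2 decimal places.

At p = 18.1, x = 534.9514.
dx/dp = −16.7/(2√p) = −16.7/(2·4.2544).
Point elasticity E = (dx/dp)·(p/x) = -1.9627 × 18.1/534.9514 ≈ -0.07.
|E| < 1, so demand is inelastic at this price.

-0.07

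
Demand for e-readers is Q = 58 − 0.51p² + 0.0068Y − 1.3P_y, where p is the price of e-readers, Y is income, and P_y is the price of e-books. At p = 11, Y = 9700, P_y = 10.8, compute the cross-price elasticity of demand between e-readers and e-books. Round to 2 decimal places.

Evaluating quantity at (p, Y, P_y) gives Q = 58 − 0.51(11)² + 0.0068(9700) − 1.3(10.8) = 58 − 61.71 + 65.96 − 14.04 = 48.21.
∂Q/∂P_y = −1.3, so E_xy = -1.3·(10.8/48.21) ≈ -0.29.
E_xy < 0: the goods are complements.

-0.29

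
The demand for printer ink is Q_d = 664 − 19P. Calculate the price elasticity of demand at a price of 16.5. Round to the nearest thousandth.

At P = 16.5, Q_d = 350.5.
dQ_d/dP = −19.
Point elasticity E = (dQ_d/dP)·(P/Q_d) = -19 × 16.5/350.5 ≈ -0.894.
|E| < 1, so demand is inelastic at this price.

-0.894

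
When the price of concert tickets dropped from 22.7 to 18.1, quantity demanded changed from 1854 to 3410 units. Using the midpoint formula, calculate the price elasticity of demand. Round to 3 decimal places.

%Δq = (3410 − 1854)/[(1854 + 3410)/2] = 1556/2632 ≈ 0.5912.
%ΔP = (18.1 − 22.7)/[(22.7 + 18.1)/2] = -4.6/20.4 ≈ -0.2255.
Arc elasticity E = %Δq/%ΔP ≈ 0.5912/-0.2255 ≈ -2.622.
|E| > 1: demand is elastic over this range.

-2.622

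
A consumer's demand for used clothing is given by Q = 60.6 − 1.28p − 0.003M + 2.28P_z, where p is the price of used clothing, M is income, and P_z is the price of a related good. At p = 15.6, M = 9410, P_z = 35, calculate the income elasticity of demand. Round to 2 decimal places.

-0.31

Substituting, Q = 60.6 − 1.28(15.6) − 0.003(9410) + 2.28(35) = 60.6 − 19.968 − 28.23 + 79.8 = 92.202.
∂Q/∂M = −0.003, so E_I = -0.003·(9410/92.202) ≈ -0.31.
E_I < 0: inferior good.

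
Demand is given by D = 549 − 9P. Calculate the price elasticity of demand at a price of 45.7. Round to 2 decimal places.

At P = 45.7, D = 137.7.
dD/dP = −9.
Point elasticity E = (dD/dP)·(P/D) = -9 × 45.7/137.7 ≈ -2.99.
|E| > 1, so demand is elastic at this price.

-2.99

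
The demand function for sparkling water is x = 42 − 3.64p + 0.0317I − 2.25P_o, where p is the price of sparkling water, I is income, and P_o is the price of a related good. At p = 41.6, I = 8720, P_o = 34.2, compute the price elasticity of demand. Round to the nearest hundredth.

First evaluate x: 42 − 3.64(41.6) + 0.0317(8720) − 2.25(34.2) = 42 − 151.424 + 276.424 − 76.95 = 90.05.
∂x/∂p = −3.64, so E_p = (−3.64)·(41.6/90.05) ≈ -1.68.
|E_p| > 1: demand is elastic.

-1.68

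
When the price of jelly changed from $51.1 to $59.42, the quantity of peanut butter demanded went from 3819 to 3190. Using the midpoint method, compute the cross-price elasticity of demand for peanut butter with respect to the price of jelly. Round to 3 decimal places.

%ΔQ_x = (3190 − 3819)/[(3819+3190)/2] = -629/3504.5 ≈ -0.1795.
%ΔP_y = (59.42 − 51.1)/[(51.1+59.42)/2] ≈ 0.1506.
E_xy = -0.1795/0.1506 ≈ -1.192.
E_xy < 0, so peanut butter and jelly are complements.

-1.192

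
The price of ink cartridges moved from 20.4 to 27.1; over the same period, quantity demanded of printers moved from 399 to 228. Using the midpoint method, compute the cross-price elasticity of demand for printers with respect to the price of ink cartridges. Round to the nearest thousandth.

%ΔQ_x = (228 − 399)/[(399+228)/2] = -171/313.5 ≈ -0.5455.
%ΔP_y = (27.1 − 20.4)/[(20.4+27.1)/2] ≈ 0.2821.
E_xy = -0.5455/0.2821 ≈ -1.934.
E_xy < 0, so printers and ink cartridges are complements.

-1.934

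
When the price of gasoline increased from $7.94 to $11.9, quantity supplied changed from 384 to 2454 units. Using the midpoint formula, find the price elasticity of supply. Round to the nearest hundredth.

3.65

%ΔQ = (2454 − 384)/[(384 + 2454)/2] = 2070/1419 ≈ 1.4588.
%ΔP = (11.9 − 7.94)/[(7.94 + 11.9)/2] = 3.96/9.92 ≈ 0.3992.
Arc elasticity E = %ΔQ/%ΔP ≈ 1.4588/0.3992 ≈ 3.65.
|E| > 1: supply is elastic over this range.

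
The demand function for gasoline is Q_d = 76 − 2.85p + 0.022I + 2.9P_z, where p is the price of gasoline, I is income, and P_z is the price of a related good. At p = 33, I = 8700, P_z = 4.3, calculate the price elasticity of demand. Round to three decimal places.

-0.506

Q_d = 76 − 2.85(33) + 0.022(8700) + 2.9(4.3) = 76 − 94.05 + 191.4 + 12.47 = 185.82.
∂Q_d/∂p = −2.85, so E_p = (−2.85)·(33/185.82) ≈ -0.506.
|E_p| < 1: demand is inelastic.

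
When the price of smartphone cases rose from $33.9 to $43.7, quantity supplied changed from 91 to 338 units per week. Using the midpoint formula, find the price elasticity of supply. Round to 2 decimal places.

%ΔQ = (338 − 91)/[(91 + 338)/2] = 247/214.5 ≈ 1.1515.
%Δp = (43.7 − 33.9)/[(33.9 + 43.7)/2] = 9.8/38.8 ≈ 0.2526.
Arc elasticity E = %ΔQ/%Δp ≈ 1.1515/0.2526 ≈ 4.56.
|E| > 1: supply is elastic over this range.

4.56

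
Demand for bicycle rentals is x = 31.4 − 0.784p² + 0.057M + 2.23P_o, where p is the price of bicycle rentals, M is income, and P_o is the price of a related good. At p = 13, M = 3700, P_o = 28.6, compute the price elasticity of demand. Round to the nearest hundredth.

-1.53

Substituting, x = 31.4 − 0.784(13)² + 0.057(3700) + 2.23(28.6) = 31.4 − 132.496 + 210.9 + 63.778 = 173.582.
∂x/∂p = −2·0.784·p = -20.384, so E_p = -20.384·(13/173.582) ≈ -1.53.
|E_p| > 1: demand is elastic.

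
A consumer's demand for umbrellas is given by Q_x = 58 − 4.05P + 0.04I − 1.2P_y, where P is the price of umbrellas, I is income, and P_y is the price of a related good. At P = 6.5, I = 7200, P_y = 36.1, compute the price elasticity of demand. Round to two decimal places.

Q_x = 58 − 4.05(6.5) + 0.04(7200) − 1.2(36.1) = 58 − 26.325 + 288 − 43.32 = 276.355.
∂Q_x/∂P = −4.05, so E_p = (−4.05)·(6.5/276.355) ≈ -0.10.
|E_p| < 1: demand is inelastic.

-0.10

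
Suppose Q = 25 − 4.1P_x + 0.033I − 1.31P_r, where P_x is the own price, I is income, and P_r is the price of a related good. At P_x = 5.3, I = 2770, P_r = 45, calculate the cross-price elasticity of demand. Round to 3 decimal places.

At the given point, Q = 25 − 4.1(5.3) + 0.033(2770) − 1.31(45) = 25 − 21.73 + 91.41 − 58.95 = 35.73.
∂Q/∂P_r = −1.31, so E_xy = -1.31·(45/35.73) ≈ -1.650.
E_xy < 0: the goods are complements.

-1.650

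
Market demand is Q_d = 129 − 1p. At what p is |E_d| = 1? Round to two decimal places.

64.50

For linear demand Q_d = a − bp, E = −bp/(a − bp). |E| = 1 ⇒ bp = a − bp ⇒ p = a/(2b).
p = 129/(2·1) = 64.50.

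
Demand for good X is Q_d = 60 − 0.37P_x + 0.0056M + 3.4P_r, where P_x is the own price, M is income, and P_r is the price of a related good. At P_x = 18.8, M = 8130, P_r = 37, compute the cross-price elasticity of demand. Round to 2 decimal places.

0.56

Q_d = 60 − 0.37(18.8) + 0.0056(8130) + 3.4(37) = 60 − 6.956 + 45.528 + 125.8 = 224.372.
∂Q_d/∂P_r = +3.4, so E_xy = 3.4·(37/224.372) ≈ 0.56.
E_xy > 0: the goods are substitutes.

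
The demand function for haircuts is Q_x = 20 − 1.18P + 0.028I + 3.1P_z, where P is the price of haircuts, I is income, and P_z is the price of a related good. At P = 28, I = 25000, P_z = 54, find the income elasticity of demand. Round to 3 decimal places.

0.819

Substituting, Q_x = 20 − 1.18(28) + 0.028(25000) + 3.1(54) = 20 − 33.04 + 700 + 167.4 = 854.36.
∂Q_x/∂I = +0.028, so E_I = 0.028·(25000/854.36) ≈ 0.819.
E_I ∈ (0,1): normal good (necessity).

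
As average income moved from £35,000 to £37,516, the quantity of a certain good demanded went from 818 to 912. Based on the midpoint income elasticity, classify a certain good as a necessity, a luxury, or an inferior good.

luxury

%ΔQ = (912 − 818)/[(818+912)/2] = 94/865 ≈ 0.1087.
%ΔI = (37,516 − 35,000)/[(35,000+37,516)/2] = 2516/36258 ≈ 0.0694.
E_I = %ΔQ/%ΔI ≈ 1.566.
E_I > 1: normal good (luxury).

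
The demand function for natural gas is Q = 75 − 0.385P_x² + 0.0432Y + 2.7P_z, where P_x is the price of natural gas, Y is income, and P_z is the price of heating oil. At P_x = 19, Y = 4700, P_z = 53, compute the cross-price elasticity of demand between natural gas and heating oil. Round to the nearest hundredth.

0.51

Substituting, Q = 75 − 0.385(19)² + 0.0432(4700) + 2.7(53) = 75 − 138.985 + 203.04 + 143.1 = 282.155.
∂Q/∂P_z = +2.7, so E_xy = 2.7·(53/282.155) ≈ 0.51.
E_xy > 0: the goods are substitutes.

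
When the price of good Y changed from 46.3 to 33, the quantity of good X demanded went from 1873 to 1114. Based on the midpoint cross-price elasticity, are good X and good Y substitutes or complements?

%ΔQ_x = (1114 − 1873)/[(1873+1114)/2] = -759/1493.5 ≈ -0.5082.
%ΔP_y = (33 − 46.3)/[(46.3+33)/2] ≈ -0.3354.
E_xy = -0.5082/-0.3354 ≈ 1.515.
E_xy > 0, so the goods are substitutes.

substitutes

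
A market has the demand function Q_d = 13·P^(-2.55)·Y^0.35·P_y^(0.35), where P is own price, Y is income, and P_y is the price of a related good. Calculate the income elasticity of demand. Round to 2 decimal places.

For a Cobb–Douglas (constant-elasticity) form Q_d = A·Y^α·…, the elasticity with respect to Y equals the exponent α at every point.
Here the exponent on Y is 0.35, so the income elasticity of demand is 0.35.

0.35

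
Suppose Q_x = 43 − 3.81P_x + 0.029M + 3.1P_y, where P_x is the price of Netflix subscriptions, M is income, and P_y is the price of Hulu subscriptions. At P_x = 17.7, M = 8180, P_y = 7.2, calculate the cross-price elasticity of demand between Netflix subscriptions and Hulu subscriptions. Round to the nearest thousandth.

0.095

Q_x = 43 − 3.81(17.7) + 0.029(8180) + 3.1(7.2) = 43 − 67.437 + 237.22 + 22.32 = 235.103.
∂Q_x/∂P_y = +3.1, so E_xy = 3.1·(7.2/235.103) ≈ 0.095.
E_xy > 0: the goods are substitutes.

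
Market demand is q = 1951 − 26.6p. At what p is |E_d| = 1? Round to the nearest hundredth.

For linear demand q = a − bp, E = −bp/(a − bp). |E| = 1 ⇒ bp = a − bp ⇒ p = a/(2b).
p = 1951/(2·26.6) ≈ 36.67.

36.67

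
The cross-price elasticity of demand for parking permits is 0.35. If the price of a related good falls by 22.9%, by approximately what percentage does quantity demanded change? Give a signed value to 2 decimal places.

%ΔQ ≈ E × %ΔP_y = (0.35) × (-22.9%) ≈ -8.02%.

-8.02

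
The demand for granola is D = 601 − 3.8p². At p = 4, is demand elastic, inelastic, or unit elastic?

inelastic

At p = 4, D = 540.2.
dD/dp = −2·3.8·p = −30.4.
Point elasticity E = (dD/dp)·(p/D) = -30.4 × 4/540.2 ≈ -0.225.
|E| ≈ 0.225 < 1, so demand is inelastic.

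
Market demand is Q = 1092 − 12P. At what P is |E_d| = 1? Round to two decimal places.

45.50

For linear demand Q = a − bP, E = −bP/(a − bP). |E| = 1 ⇒ bP = a − bP ⇒ P = a/(2b).
P = 1092/(2·12) = 45.50.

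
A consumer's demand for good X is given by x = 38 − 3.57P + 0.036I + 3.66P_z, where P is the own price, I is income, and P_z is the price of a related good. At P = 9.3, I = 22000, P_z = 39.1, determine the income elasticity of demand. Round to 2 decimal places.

First evaluate x: 38 − 3.57(9.3) + 0.036(22000) + 3.66(39.1) = 38 − 33.201 + 792 + 143.106 = 939.905.
∂x/∂I = +0.036, so E_I = 0.036·(22000/939.905) ≈ 0.84.
E_I ∈ (0,1): normal good (necessity).

0.84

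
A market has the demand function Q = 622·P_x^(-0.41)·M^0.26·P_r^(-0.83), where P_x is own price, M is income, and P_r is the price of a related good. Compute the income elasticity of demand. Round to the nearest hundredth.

0.26

For a Cobb–Douglas (constant-elasticity) form Q = A·M^α·…, the elasticity with respect to M equals the exponent α at every point.
Here the exponent on M is 0.26, so the income elasticity of demand is 0.26.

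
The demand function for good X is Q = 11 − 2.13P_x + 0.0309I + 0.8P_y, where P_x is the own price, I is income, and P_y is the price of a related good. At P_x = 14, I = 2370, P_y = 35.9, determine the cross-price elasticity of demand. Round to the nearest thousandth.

Substituting, Q = 11 − 2.13(14) + 0.0309(2370) + 0.8(35.9) = 11 − 29.82 + 73.233 + 28.72 = 83.133.
∂Q/∂P_y = +0.8, so E_xy = 0.8·(35.9/83.133) ≈ 0.345.
E_xy > 0: the goods are substitutes.

0.345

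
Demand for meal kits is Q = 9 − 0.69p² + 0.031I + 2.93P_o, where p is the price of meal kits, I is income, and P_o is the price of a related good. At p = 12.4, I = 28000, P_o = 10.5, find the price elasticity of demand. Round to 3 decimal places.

Substituting, Q = 9 − 0.69(12.4)² + 0.031(28000) + 2.93(10.5) = 9 − 106.0944 + 868 + 30.765 = 801.6706.
∂Q/∂p = −2·0.69·p = -17.112, so E_p = -17.112·(12.4/801.6706) ≈ -0.265.
|E_p| < 1: demand is inelastic.

-0.265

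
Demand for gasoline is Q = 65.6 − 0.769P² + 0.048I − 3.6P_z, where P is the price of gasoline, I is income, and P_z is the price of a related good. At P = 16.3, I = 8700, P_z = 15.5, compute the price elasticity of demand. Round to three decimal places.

First evaluate Q: 65.6 − 0.769(16.3)² + 0.048(8700) − 3.6(15.5) = 65.6 − 204.3156 + 417.6 − 55.8 = 223.0844.
∂Q/∂P = −2·0.769·P = -25.0694, so E_p = -25.0694·(16.3/223.0844) ≈ -1.832.
|E_p| > 1: demand is elastic.

-1.832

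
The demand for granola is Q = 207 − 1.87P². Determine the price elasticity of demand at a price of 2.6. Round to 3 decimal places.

-0.130

At P = 2.6, Q = 194.3588.
dQ/dP = −2·1.87·P = −9.724.
Point elasticity E = (dQ/dP)·(P/Q) = -9.724 × 2.6/194.3588 ≈ -0.130.
|E| < 1, so demand is inelastic at this price.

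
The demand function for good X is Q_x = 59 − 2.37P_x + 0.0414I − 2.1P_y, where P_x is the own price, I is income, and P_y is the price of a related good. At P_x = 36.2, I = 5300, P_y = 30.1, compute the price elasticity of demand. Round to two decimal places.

-0.66

Substituting, Q_x = 59 − 2.37(36.2) + 0.0414(5300) − 2.1(30.1) = 59 − 85.794 + 219.42 − 63.21 = 129.416.
∂Q_x/∂P_x = −2.37, so E_p = (−2.37)·(36.2/129.416) ≈ -0.66.
|E_p| < 1: demand is inelastic.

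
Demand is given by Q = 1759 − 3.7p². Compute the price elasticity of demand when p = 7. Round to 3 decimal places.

At p = 7, Q = 1577.7.
dQ/dp = −2·3.7·p = −51.8.
Point elasticity E = (dQ/dp)·(p/Q) = -51.8 × 7/1577.7 ≈ -0.230.
|E| < 1, so demand is inelastic at this price.

-0.230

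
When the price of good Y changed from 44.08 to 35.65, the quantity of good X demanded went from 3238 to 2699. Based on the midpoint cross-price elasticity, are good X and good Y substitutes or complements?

substitutes

%ΔQ_x = (2699 − 3238)/[(3238+2699)/2] = -539/2968.5 ≈ -0.1816.
%ΔP_y = (35.65 − 44.08)/[(44.08+35.65)/2] ≈ -0.2115.
E_xy = -0.1816/-0.2115 ≈ 0.859.
E_xy > 0, so the goods are substitutes.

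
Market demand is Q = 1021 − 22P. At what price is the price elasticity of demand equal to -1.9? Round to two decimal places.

30.41

Set −bP/(a − bP) = −1.9 ⇒ bP = 1.9(a − bP) ⇒ bP(1+1.9) = 1.9·a.
P = 1.9·1021/(22·2.9) ≈ 30.41.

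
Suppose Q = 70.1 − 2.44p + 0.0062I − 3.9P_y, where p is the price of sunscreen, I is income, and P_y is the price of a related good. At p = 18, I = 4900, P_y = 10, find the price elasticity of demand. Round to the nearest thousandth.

First evaluate Q: 70.1 − 2.44(18) + 0.0062(4900) − 3.9(10) = 70.1 − 43.92 + 30.38 − 39 = 17.56.
∂Q/∂p = −2.44, so E_p = (−2.44)·(18/17.56) ≈ -2.501.
|E_p| > 1: demand is elastic.

-2.501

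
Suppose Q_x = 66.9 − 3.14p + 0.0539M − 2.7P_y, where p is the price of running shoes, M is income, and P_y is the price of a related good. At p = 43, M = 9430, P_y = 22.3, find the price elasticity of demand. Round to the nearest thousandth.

Q_x = 66.9 − 3.14(43) + 0.0539(9430) − 2.7(22.3) = 66.9 − 135.02 + 508.277 − 60.21 = 379.947.
∂Q_x/∂p = −3.14, so E_p = (−3.14)·(43/379.947) ≈ -0.355.
|E_p| < 1: demand is inelastic.

-0.355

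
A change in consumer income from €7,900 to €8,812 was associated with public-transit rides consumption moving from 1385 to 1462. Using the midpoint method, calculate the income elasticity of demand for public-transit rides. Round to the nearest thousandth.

%ΔQ = (1462 − 1385)/[(1385+1462)/2] = 77/1423.5 ≈ 0.0541.
%ΔY = (8,812 − 7,900)/[(7,900+8,812)/2] = 912/8356 ≈ 0.1091.
E_I = %ΔQ/%ΔY ≈ 0.496.
E_I ∈ (0,1): normal good (necessity).

0.496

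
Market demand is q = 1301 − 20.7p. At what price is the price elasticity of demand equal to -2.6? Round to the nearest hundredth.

Set −bp/(a − bp) = −2.6 ⇒ bp = 2.6(a − bp) ⇒ bp(1+2.6) = 2.6·a.
p = 2.6·1301/(20.7·3.6) ≈ 45.39.

45.39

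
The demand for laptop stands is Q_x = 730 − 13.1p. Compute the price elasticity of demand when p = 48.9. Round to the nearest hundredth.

At p = 48.9, Q_x = 89.41.
dQ_x/dp = −13.1.
Point elasticity E = (dQ_x/dp)·(p/Q_x) = -13.1 × 48.9/89.41 ≈ -7.16.
|E| > 1, so demand is elastic at this price.

-7.16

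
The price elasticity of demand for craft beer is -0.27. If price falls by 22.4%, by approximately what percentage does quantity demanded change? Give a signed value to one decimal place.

6.0

%ΔQ ≈ E × %ΔP = (-0.27) × (-22.4%) ≈ 6.0%.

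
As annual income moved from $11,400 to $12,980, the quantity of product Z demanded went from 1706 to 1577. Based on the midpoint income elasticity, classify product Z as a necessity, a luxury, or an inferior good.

%ΔQ = (1577 − 1706)/[(1706+1577)/2] = -129/1641.5 ≈ -0.0786.
%ΔM = (12,980 − 11,400)/[(11,400+12,980)/2] = 1580/12190 ≈ 0.1296.
E_I = %ΔQ/%ΔM ≈ -0.606.
E_I < 0: inferior good.

inferior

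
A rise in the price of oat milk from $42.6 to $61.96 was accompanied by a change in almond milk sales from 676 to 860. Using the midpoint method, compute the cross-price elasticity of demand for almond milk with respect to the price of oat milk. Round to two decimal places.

%ΔQ_x = (860 − 676)/[(676+860)/2] = 184/768 ≈ 0.2396.
%ΔP_y = (61.96 − 42.6)/[(42.6+61.96)/2] ≈ 0.3703.
E_xy = 0.2396/0.3703 ≈ 0.65.
E_xy > 0, so almond milk and oat milk are substitutes.

0.65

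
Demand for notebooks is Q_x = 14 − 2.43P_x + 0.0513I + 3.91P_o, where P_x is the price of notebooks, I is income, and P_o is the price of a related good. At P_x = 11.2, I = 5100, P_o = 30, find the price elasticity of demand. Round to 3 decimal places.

-0.074

At the given point, Q_x = 14 − 2.43(11.2) + 0.0513(5100) + 3.91(30) = 14 − 27.216 + 261.63 + 117.3 = 365.714.
∂Q_x/∂P_x = −2.43, so E_p = (−2.43)·(11.2/365.714) ≈ -0.074.
|E_p| < 1: demand is inelastic.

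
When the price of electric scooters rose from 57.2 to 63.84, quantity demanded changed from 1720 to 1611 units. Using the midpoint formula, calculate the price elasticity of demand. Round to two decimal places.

%ΔQ = (1611 − 1720)/[(1720 + 1611)/2] = -109/1665.5 ≈ -0.0654.
%ΔP = (63.84 − 57.2)/[(57.2 + 63.84)/2] = 6.64/60.52 ≈ 0.1097.
Arc elasticity E = %ΔQ/%ΔP ≈ -0.0654/0.1097 ≈ -0.60.
|E| < 1: demand is inelastic over this range.

-0.60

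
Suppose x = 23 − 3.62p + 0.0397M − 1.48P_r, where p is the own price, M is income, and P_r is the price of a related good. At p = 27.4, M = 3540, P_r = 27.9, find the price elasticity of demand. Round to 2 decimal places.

First evaluate x: 23 − 3.62(27.4) + 0.0397(3540) − 1.48(27.9) = 23 − 99.188 + 140.538 − 41.292 = 23.058.
∂x/∂p = −3.62, so E_p = (−3.62)·(27.4/23.058) ≈ -4.30.
|E_p| > 1: demand is elastic.

-4.30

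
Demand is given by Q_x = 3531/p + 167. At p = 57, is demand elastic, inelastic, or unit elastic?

At p = 57, Q_x = 228.9474.
dQ_x/dp = −3531/p² = −1.0868.
Point elasticity E = (dQ_x/dp)·(p/Q_x) = -1.0868 × 57/228.9474 ≈ -0.271.
|E| ≈ 0.271 < 1, so demand is inelastic.

inelastic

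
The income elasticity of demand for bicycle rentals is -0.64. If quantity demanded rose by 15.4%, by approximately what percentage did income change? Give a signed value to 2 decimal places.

-24.06

%ΔQ ≈ E × %ΔI ⇒ %ΔI = %ΔQ / E = (15.4%)/(-0.64) ≈ -24.06%.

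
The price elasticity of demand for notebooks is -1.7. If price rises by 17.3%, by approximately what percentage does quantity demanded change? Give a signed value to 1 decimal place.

%ΔQ ≈ E × %ΔP = (-1.7) × (17.3%) ≈ -29.4%.

-29.4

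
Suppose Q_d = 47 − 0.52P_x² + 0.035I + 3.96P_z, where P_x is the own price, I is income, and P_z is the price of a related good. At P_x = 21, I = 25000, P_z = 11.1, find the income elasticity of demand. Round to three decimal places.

Evaluating quantity at (P_x, I, P_z) gives Q_d = 47 − 0.52(21)² + 0.035(25000) + 3.96(11.1) = 47 − 229.32 + 875 + 43.956 = 736.636.
∂Q_d/∂I = +0.035, so E_I = 0.035·(25000/736.636) ≈ 1.188.
E_I > 1: normal good (luxury).

1.188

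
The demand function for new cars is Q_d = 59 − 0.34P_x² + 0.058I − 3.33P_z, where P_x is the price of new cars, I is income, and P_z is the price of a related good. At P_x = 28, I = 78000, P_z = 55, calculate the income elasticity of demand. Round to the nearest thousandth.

1.095

First evaluate Q_d: 59 − 0.34(28)² + 0.058(78000) − 3.33(55) = 59 − 266.56 + 4524 − 183.15 = 4133.29.
∂Q_d/∂I = +0.058, so E_I = 0.058·(78000/4133.29) ≈ 1.095.
E_I > 1: normal good (luxury).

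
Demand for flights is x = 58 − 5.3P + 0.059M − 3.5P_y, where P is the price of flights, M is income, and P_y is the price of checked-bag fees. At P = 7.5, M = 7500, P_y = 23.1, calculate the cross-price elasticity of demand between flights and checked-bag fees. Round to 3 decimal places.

-0.213

x = 58 − 5.3(7.5) + 0.059(7500) − 3.5(23.1) = 58 − 39.75 + 442.5 − 80.85 = 379.9.
∂x/∂P_y = −3.5, so E_xy = -3.5·(23.1/379.9) ≈ -0.213.
E_xy < 0: the goods are complements.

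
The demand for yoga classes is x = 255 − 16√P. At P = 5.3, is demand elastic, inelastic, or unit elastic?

inelastic

At P = 5.3, x = 218.1652.
dx/dP = −16/(2√P) = −16/(2·2.3022).
Point elasticity E = (dx/dP)·(P/x) = -3.475 × 5.3/218.1652 ≈ -0.084.
|E| ≈ 0.084 < 1, so demand is inelastic.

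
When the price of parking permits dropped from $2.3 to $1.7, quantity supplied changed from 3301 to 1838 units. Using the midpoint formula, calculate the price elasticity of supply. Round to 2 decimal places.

1.90

%Δq = (1838 − 3301)/[(3301 + 1838)/2] = -1463/2569.5 ≈ -0.5694.
%ΔP = (1.7 − 2.3)/[(2.3 + 1.7)/2] = -0.6/2 ≈ -0.3000.
Arc elasticity E = %Δq/%ΔP ≈ -0.5694/-0.3000 ≈ 1.90.
|E| > 1: supply is elastic over this range.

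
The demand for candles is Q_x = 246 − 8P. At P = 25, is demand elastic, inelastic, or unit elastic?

At P = 25, Q_x = 46.
dQ_x/dP = −8.
Point elasticity E = (dQ_x/dP)·(P/Q_x) = -8 × 25/46 ≈ -4.348.
|E| ≈ 4.348 > 1, so demand is elastic.

elastic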